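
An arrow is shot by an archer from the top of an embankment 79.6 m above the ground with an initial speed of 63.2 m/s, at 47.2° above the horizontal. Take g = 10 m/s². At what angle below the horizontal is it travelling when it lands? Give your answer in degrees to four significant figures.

Horizontal component vₓ = 63.20 cos 47.2° = 42.94 m/s; vertical v_y0 = 63.20 sin 47.2° = 46.37 m/s.
With up positive and y = 0 at the ground: y(t) = 79.6 + (46.37) t − 5.000 t². Setting y = 0 and taking the positive root: t = [46.37 + √(46.37² + 2·10.0·79.6)] / 10.0 = (46.37 + 61.17) / 10.0 = 10.75 s.
At impact: v_y = v_y0 − g t = −61.17 m/s; vₓ = 42.94 m/s.
Angle below horizontal: arctan(|v_y|/vₓ) = arctan(61.17/42.94) = 54.93°.

54.93°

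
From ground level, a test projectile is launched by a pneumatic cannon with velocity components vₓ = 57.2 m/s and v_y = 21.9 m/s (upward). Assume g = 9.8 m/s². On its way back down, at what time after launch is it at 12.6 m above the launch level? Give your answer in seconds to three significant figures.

3.79 s

Set y = v_y0 t − ½ g t² = 12.6: 4.900 t² − 21.90 t + 12.6 = 0.
t = [21.90 ± √(21.90² − 2·9.80·12.6)] / 9.80 = (21.90 ± 15.25) / 9.80, so t = 0.6783 s or t = 3.791 s.
The descending-branch root is 3.791 s.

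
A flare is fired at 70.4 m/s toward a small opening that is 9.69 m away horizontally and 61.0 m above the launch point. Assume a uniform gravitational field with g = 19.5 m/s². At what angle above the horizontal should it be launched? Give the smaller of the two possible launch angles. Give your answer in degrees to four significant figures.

Trajectory: y = x tanθ − g x² (1 + tan²θ)/(2v₀²). With x = 9.69, y = 61.0, v₀ = 70.4, g = 19.5:
0.1847 tan²θ − 9.69 tanθ + (61.18) = 0.
tanθ = [9.69 ± √(9.69² − 4 × 0.1847 × (61.18))] / (2 × 0.1847) = (9.69 ± 6.978) / 0.3694, giving tanθ = 7.342 or 45.12.
θ = 82.24° or 88.73°; the smaller is 82.24°.

82.24°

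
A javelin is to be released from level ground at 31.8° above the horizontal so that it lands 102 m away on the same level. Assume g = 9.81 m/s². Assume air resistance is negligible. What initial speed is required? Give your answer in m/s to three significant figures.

33.4 m/s

On level ground R = v₀² sin 2θ / g ⇒ v₀ = √(gR / sin 2θ).
v₀ = √(9.81 × 102 / sin 63.60°) = √(1001 / 0.8957) = √1117.1 = 33.42 m/s.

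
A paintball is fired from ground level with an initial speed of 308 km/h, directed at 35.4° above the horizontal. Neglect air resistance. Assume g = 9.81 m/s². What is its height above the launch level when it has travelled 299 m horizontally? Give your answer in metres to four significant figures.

122.3 m

Convert: 308 km/h = 308/3.6 = 85.56 m/s.
Resolve: vₓ = 85.56 cos 35.4° = 69.74 m/s and v_y0 = 85.56 sin 35.4° = 49.56 m/s.
Time to reach x = 299 m: t = x/vₓ = 299/69.74 = 4.287 s.
Height: y = v_y0 t − ½ g t² = 49.56 × 4.287 − 4.905 × 4.287² = 212.5 − 90.16 = 122.3 m.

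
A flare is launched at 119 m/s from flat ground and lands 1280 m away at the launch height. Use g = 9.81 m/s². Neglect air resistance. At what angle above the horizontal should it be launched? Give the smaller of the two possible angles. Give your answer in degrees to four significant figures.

From R = (v₀²/g) sin 2θ: sin 2θ = 9.81 × 1280 / 14161 = 0.8867.
2θ = 62.46° or 180° − 62.46° = 117.5°, so θ = 31.23° or 58.77°.
The smaller angle is 31.23°.

31.23°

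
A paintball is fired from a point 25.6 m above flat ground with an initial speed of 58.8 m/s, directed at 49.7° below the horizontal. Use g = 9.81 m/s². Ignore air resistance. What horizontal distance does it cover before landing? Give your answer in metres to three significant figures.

Resolve: vₓ = 58.80 cos 49.7° = 38.03 m/s and v_y0 = −44.84 m/s (downward).
Vertical motion (up positive, ground at y = 0): 4.905 t² − (−44.84) t − 25.6 = 0, so t = (−44.84 + √(44.84² + 2·9.81·25.6)) / 9.81 = (−44.84 + 50.13) / 9.81 = 0.5391 s.
Horizontal distance: R = vₓ t = 38.03 × 0.5391 = 20.50 m.

20.5 m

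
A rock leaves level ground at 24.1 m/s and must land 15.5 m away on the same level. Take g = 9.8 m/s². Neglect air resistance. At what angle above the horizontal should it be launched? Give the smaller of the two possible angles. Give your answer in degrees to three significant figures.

7.58°

R = v₀² sin 2θ / g gives sin 2θ = gR/v₀² = 9.80·15.5/24.1² = 0.2615.
2θ = 15.16° or 180° − 15.16° = 164.8°, so θ = 7.580° or 82.42°.
The smaller angle is 7.580°.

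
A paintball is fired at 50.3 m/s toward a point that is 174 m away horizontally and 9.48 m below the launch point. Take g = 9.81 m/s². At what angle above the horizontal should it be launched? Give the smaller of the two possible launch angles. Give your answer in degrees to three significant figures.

17.6°

Trajectory: y = x tanθ − g x² (1 + tan²θ)/(2v₀²). With x = 174, y = −9.48, v₀ = 50.3, g = 9.81:
58.70 tan²θ − 174 tanθ + (49.22) = 0.
tanθ = [174 ± √(174² − 4 × 58.70 × (49.22))] / (2 × 58.70) = (174 ± 136.8) / 117.4, giving tanθ = 0.3167 or 2.648.
θ = 17.57° or 69.31°; the smaller is 17.57°.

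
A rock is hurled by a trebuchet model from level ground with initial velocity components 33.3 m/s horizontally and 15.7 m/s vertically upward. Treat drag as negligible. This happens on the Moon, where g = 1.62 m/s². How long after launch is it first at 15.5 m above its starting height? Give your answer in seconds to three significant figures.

1.04 s

Require v_y0 t − ½ g t² = 15.5, i.e. 0.8100 t² − 15.70 t + 15.5 = 0.
Quadratic formula: t = (15.70 ± √196.27) / 1.62 = (15.70 ± 14.01) / 1.62 → t = 1.043 s or 18.34 s.
The first (ascending) time is 1.043 s.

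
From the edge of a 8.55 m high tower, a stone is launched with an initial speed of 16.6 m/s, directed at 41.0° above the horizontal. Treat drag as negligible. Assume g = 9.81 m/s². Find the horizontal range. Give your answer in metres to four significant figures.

35.52 m

Horizontal component vₓ = 16.60 cos 41.0° = 12.53 m/s; vertical v_y0 = 16.60 sin 41.0° = 10.89 m/s.
The projectile lands when y = 8.55 + (10.89) t − ½·9.81·t² = 0. Positive root: t = (10.89 + √(10.89² + 2·9.81·8.55)) / 9.81 = (10.89 + 16.92) / 9.81 = 2.835 s.
Horizontal distance: R = vₓ t = 12.53 × 2.835 = 35.52 m.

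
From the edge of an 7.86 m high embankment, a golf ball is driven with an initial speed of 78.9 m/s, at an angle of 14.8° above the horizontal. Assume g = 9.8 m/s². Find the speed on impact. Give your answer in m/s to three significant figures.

Components: vₓ = 78.90 cos 14.8° = 76.28 m/s, v_y0 = 78.90 sin 14.8° = 20.15 m/s.
Vertical motion (up positive, ground at y = 0): 4.900 t² − (20.15) t − 7.86 = 0, so t = (20.15 + √(20.15² + 2·9.80·7.86)) / 9.80 = (20.15 + 23.67) / 9.80 = 4.472 s.
Vertical velocity at impact: v_y = v_y0 − g t = 20.15 − 9.80 × 4.472 = −23.67 m/s.
Speed: |v| = √(vₓ² + v_y²) = √(76.28² + 23.67²) = 79.87 m/s.

79.9 m/s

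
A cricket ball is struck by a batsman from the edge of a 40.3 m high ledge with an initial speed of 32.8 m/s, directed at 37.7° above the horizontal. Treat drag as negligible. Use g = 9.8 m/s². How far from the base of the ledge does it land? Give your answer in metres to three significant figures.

145 m

Horizontal component vₓ = 32.80 cos 37.7° = 25.95 m/s; vertical v_y0 = 32.80 sin 37.7° = 20.06 m/s.
Vertical motion (up positive, ground at y = 0): 4.900 t² − (20.06) t − 40.3 = 0, so t = (20.06 + √(20.06² + 2·9.80·40.3)) / 9.80 = (20.06 + 34.53) / 9.80 = 5.570 s.
Horizontal distance: R = vₓ t = 25.95 × 5.570 = 144.6 m.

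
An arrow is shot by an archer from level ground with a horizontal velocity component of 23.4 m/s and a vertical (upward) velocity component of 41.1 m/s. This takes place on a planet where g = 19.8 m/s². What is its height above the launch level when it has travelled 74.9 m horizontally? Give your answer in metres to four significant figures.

At x = 74.9 m, t = x/vₓ = 74.9/23.40 = 3.201 s.
Height: y = v_y0 t − ½ g t² = 41.10 × 3.201 − 9.900 × 3.201² = 131.6 − 101.4 = 30.12 m.

30.12 m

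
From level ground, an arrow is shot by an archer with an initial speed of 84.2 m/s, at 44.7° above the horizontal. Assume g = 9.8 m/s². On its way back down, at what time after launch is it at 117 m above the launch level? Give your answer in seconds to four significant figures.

Horizontal component vₓ = 84.20 cos 44.7° = 59.85 m/s; vertical v_y0 = 84.20 sin 44.7° = 59.23 m/s.
Set y = v_y0 t − ½ g t² = 117: 4.900 t² − 59.23 t + 117 = 0.
t = [59.23 ± √(59.23² − 2·9.80·117)] / 9.80 = (59.23 ± 34.85) / 9.80, so t = 2.487 s or t = 9.600 s.
The descending-branch root is 9.600 s.

9.600 s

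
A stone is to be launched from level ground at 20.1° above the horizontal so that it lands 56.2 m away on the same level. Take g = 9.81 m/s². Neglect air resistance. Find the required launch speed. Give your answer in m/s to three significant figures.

On level ground R = v₀² sin 2θ / g ⇒ v₀ = √(gR / sin 2θ).
v₀ = √(9.81 × 56.2 / sin 40.20°) = √(551.3 / 0.6455) = √854.16 = 29.23 m/s.

29.2 m/s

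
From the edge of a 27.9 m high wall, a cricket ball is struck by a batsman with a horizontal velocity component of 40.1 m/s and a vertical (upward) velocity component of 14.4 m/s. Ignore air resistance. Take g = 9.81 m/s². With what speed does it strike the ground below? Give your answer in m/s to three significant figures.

48.6 m/s

Vertical motion (up positive, ground at y = 0): 4.905 t² − (14.40) t − 27.9 = 0, so t = (14.40 + √(14.40² + 2·9.81·27.9)) / 9.81 = (14.40 + 27.47) / 9.81 = 4.268 s.
Vertical velocity at impact: v_y = v_y0 − g t = 14.40 − 9.81 × 4.268 = −27.47 m/s.
Speed: |v| = √(vₓ² + v_y²) = √(40.10² + 27.47²) = 48.61 m/s.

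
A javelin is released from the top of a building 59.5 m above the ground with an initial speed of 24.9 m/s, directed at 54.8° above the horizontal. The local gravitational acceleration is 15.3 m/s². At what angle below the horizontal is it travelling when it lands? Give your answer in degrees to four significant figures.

Resolve: vₓ = 24.90 cos 54.8° = 14.35 m/s and v_y0 = 24.90 sin 54.8° = 20.35 m/s.
Vertical motion (up positive, ground at y = 0): 7.650 t² − (20.35) t − 59.5 = 0, so t = (20.35 + √(20.35² + 2·15.3·59.5)) / 15.3 = (20.35 + 47.27) / 15.3 = 4.420 s.
At impact: v_y = v_y0 − g t = −47.27 m/s; vₓ = 14.35 m/s.
Angle below horizontal: arctan(|v_y|/vₓ) = arctan(47.27/14.35) = 73.11°.

73.11°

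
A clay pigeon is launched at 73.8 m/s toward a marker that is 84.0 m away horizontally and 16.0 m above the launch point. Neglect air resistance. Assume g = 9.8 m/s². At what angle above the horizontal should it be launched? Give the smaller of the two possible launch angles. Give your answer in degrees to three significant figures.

15.2°

Trajectory: y = x tanθ − g x² (1 + tan²θ)/(2v₀²). With x = 84.0, y = 16.0, v₀ = 73.8, g = 9.80:
6.348 tan²θ − 84.0 tanθ + (22.35) = 0.
tanθ = [84.0 ± √(84.0² − 4 × 6.348 × (22.35))] / (2 × 6.348) = (84.0 ± 80.55) / 12.70, giving tanθ = 0.2716 or 12.96.
θ = 15.20° or 85.59°; the smaller is 15.20°.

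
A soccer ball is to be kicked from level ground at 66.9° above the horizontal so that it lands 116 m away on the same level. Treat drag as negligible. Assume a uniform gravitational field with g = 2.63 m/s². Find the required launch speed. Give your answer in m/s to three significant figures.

20.6 m/s

From R = (v₀² / g) sin 2θ: v₀ = √(gR / sin 2θ).
v₀ = √(2.63 × 116 / sin 133.8°) = √(305.1 / 0.7218) = √422.69 = 20.56 m/s.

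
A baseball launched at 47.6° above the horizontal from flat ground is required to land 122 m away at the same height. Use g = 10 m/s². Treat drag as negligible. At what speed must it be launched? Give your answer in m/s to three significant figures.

Level-ground range: R = v₀² sin(2θ)/g, so v₀ = √(gR / sin 2θ).
v₀ = √(10.0 × 122 / sin 95.20°) = √(1220 / 0.9959) = √1225.0 = 35.00 m/s.

35.0 m/s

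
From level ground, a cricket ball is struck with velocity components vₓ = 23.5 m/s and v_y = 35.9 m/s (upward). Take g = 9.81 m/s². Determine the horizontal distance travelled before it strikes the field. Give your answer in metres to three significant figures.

Time aloft: T = 2 v_y0 / g = 2 × 35.90 / 9.81 = 7.319 s.
Range: R = vₓ T = 23.50 × 7.319 = 172.0 m.

172 m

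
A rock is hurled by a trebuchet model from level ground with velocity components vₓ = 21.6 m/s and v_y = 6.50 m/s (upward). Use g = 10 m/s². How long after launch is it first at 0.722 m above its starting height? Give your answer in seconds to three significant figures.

Set y = v_y0 t − ½ g t² = 0.722: 5.000 t² − 6.500 t + 0.722 = 0.
t = [6.500 ± √(6.500² − 2·10.0·0.722)] / 10.0 = (6.500 ± 5.274) / 10.0, so t = 0.1226 s or t = 1.177 s.
The first (ascending) time is 0.1226 s.

0.123 s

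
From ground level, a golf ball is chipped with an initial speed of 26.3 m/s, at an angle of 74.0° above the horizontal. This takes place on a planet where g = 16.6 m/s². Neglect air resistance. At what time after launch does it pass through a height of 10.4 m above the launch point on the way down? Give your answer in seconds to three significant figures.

2.56 s

Components: vₓ = 26.30 cos 74.0° = 7.249 m/s, v_y0 = 26.30 sin 74.0° = 25.28 m/s.
Height y(t) = 25.28 t − 8.300 t² = 10.4 gives 8.300 t² − 25.28 t + 10.4 = 0.
t = [25.28 ± √(25.28² − 2·16.6·10.4)] / 16.6 = (25.28 ± 17.14) / 16.6, so t = 0.4903 s or t = 2.556 s.
The descending-branch root is 2.556 s.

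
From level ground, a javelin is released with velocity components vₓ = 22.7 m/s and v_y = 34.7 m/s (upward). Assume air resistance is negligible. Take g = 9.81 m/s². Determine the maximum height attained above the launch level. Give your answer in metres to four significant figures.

Peak height H = v_y0² / (2g) = 1204.1 / 19.62 = 61.37 m.

61.37 m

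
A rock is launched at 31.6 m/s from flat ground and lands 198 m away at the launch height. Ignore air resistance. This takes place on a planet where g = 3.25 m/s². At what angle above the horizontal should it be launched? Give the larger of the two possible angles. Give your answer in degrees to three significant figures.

69.9°

From R = (v₀²/g) sin 2θ: sin 2θ = 3.25 × 198 / 998.56 = 0.6444.
2θ = 40.12° or 180° − 40.12° = 139.9°, so θ = 20.06° or 69.94°.
The larger angle is 69.94°.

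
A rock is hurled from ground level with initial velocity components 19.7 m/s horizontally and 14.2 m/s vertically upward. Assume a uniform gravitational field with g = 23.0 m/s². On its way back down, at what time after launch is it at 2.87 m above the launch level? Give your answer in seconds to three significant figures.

0.980 s

Height y(t) = 14.20 t − 11.50 t² = 2.87 gives 11.50 t² − 14.20 t + 2.87 = 0.
Quadratic formula: t = (14.20 ± √69.620) / 23.0 = (14.20 ± 8.344) / 23.0 → t = 0.2546 s or 0.9802 s.
The descending-branch root is 0.9802 s.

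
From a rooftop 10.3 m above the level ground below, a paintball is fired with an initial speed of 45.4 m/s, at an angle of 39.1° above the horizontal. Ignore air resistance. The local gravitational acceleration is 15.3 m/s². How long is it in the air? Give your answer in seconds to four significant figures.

Horizontal component vₓ = 45.40 cos 39.1° = 35.23 m/s; vertical v_y0 = 45.40 sin 39.1° = 28.63 m/s.
The projectile lands when y = 10.3 + (28.63) t − ½·15.3·t² = 0. Positive root: t = (28.63 + √(28.63² + 2·15.3·10.3)) / 15.3 = (28.63 + 33.69) / 15.3 = 4.073 s.

4.073 s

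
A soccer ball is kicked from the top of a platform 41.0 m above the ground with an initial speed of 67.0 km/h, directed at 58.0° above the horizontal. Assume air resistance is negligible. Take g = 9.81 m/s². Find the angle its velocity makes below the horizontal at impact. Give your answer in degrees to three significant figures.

73.1°

Convert: 67.0 km/h = 67.0/3.6 = 18.61 m/s.
Horizontal component vₓ = 18.61 cos 58.0° = 9.862 m/s; vertical v_y0 = 18.61 sin 58.0° = 15.78 m/s.
With up positive and y = 0 at the ground: y(t) = 41.0 + (15.78) t − 4.905 t². Setting y = 0 and taking the positive root: t = [15.78 + √(15.78² + 2·9.81·41.0)] / 9.81 = (15.78 + 32.46) / 9.81 = 4.918 s.
At impact: v_y = v_y0 − g t = −32.46 m/s; vₓ = 9.862 m/s.
Angle below horizontal: arctan(|v_y|/vₓ) = arctan(32.46/9.862) = 73.10°.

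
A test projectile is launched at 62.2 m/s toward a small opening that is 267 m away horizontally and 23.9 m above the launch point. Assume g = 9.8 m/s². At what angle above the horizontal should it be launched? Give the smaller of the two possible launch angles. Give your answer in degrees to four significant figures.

27.41°

Trajectory: y = x tanθ − g x² (1 + tan²θ)/(2v₀²). With x = 267, y = 23.9, v₀ = 62.2, g = 9.80:
90.29 tan²θ − 267 tanθ + (114.2) = 0.
tanθ = [267 ± √(267² − 4 × 90.29 × (114.2))] / (2 × 90.29) = (267 ± 173.3) / 180.6, giving tanθ = 0.5186 or 2.439.
θ = 27.41° or 67.70°; the smaller is 27.41°.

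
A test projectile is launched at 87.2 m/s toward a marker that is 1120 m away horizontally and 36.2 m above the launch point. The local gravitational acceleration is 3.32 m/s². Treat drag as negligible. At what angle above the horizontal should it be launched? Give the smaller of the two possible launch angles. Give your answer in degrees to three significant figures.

Trajectory: y = x tanθ − g x² (1 + tan²θ)/(2v₀²). With x = 1120, y = 36.2, v₀ = 87.2, g = 3.32:
273.8 tan²θ − 1120 tanθ + (310.0) = 0.
tanθ = [1120 ± √(1120² − 4 × 273.8 × (310.0))] / (2 × 273.8) = (1120 ± 956.4) / 547.7, giving tanθ = 0.2986 or 3.791.
θ = 16.63° or 75.22°; the smaller is 16.63°.

16.6°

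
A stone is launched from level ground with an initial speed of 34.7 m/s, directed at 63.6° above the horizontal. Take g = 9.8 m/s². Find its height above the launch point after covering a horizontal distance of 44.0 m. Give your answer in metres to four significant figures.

48.79 m

Components: vₓ = 34.70 cos 63.6° = 15.43 m/s, v_y0 = 34.70 sin 63.6° = 31.08 m/s.
Time to reach x = 44.0 m: t = x/vₓ = 44.0/15.43 = 2.852 s.
Height: y = v_y0 t − ½ g t² = 31.08 × 2.852 − 4.900 × 2.852² = 88.64 − 39.85 = 48.79 m.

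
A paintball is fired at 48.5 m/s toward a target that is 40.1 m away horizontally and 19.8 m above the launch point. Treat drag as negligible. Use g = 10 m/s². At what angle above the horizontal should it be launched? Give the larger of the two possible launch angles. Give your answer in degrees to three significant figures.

84.9°

Trajectory: y = x tanθ − g x² (1 + tan²θ)/(2v₀²). With x = 40.1, y = 19.8, v₀ = 48.5, g = 10.0:
3.418 tan²θ − 40.1 tanθ + (23.22) = 0.
tanθ = [40.1 ± √(40.1² − 4 × 3.418 × (23.22))] / (2 × 3.418) = (40.1 ± 35.92) / 6.836, giving tanθ = 0.6108 or 11.12.
θ = 31.42° or 84.86°; the larger is 84.86°.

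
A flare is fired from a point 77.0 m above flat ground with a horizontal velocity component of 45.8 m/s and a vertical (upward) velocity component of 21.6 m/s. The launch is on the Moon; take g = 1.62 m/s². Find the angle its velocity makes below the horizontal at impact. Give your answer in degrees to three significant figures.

30.3°

With up positive and y = 0 at the ground: y(t) = 77.0 + (21.60) t − 0.8100 t². Setting y = 0 and taking the positive root: t = [21.60 + √(21.60² + 2·1.62·77.0)] / 1.62 = (21.60 + 26.76) / 1.62 = 29.85 s.
At impact: v_y = v_y0 − g t = −26.76 m/s; vₓ = 45.80 m/s.
Angle below horizontal: arctan(|v_y|/vₓ) = arctan(26.76/45.80) = 30.30°.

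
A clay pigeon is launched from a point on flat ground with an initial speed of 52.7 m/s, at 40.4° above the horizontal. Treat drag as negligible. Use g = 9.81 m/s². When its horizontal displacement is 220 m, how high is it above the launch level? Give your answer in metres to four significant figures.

39.84 m

Horizontal component vₓ = 52.70 cos 40.4° = 40.13 m/s; vertical v_y0 = 52.70 sin 40.4° = 34.16 m/s.
Time to reach x = 220 m: t = x/vₓ = 220/40.13 = 5.482 s.
Height: y = v_y0 t − ½ g t² = 34.16 × 5.482 − 4.905 × 5.482² = 187.2 − 147.4 = 39.84 m.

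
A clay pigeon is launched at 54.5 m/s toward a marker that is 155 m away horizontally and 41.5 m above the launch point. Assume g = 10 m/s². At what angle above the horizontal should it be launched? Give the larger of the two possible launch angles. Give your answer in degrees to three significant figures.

72.6°

Trajectory: y = x tanθ − g x² (1 + tan²θ)/(2v₀²). With x = 155, y = 41.5, v₀ = 54.5, g = 10.0:
40.44 tan²θ − 155 tanθ + (81.94) = 0.
tanθ = [155 ± √(155² − 4 × 40.44 × (81.94))] / (2 × 40.44) = (155 ± 103.8) / 80.89, giving tanθ = 0.6333 or 3.199.
θ = 32.35° or 72.64°; the larger is 72.64°.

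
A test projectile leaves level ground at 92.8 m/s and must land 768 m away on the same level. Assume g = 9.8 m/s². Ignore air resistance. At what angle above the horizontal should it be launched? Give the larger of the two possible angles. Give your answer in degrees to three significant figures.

59.5°

From R = (v₀²/g) sin 2θ: sin 2θ = 9.80 × 768 / 8611.8 = 0.8740.
2θ = 60.92° or 180° − 60.92° = 119.1°, so θ = 30.46° or 59.54°.
The larger angle is 59.54°.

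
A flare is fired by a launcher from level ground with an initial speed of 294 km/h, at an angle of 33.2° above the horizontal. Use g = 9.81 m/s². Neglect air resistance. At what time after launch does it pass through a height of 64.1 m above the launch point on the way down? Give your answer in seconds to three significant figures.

7.34 s

Convert: 294 km/h = 294/3.6 = 81.67 m/s.
Resolve: vₓ = 81.67 cos 33.2° = 68.34 m/s and v_y0 = 81.67 sin 33.2° = 44.72 m/s.
Require v_y0 t − ½ g t² = 64.1, i.e. 4.905 t² − 44.72 t + 64.1 = 0.
t = [44.72 ± √(44.72² − 2·9.81·64.1)] / 9.81 = (44.72 ± 27.24) / 9.81, so t = 1.782 s or t = 7.335 s.
The descending-branch root is 7.335 s.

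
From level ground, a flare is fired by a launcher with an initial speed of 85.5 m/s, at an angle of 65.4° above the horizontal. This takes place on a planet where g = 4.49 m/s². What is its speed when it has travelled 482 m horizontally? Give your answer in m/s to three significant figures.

Resolve: vₓ = 85.50 cos 65.4° = 35.59 m/s and v_y0 = 85.50 sin 65.4° = 77.74 m/s.
At x = 482 m, t = x/vₓ = 482/35.59 = 13.54 s.
Vertical velocity there: v_y = v_y0 − g t = 77.74 − 4.49 × 13.54 = 16.93 m/s.
Speed: √(vₓ² + v_y²) = √(35.59² + 16.93²) = 39.42 m/s.

39.4 m/s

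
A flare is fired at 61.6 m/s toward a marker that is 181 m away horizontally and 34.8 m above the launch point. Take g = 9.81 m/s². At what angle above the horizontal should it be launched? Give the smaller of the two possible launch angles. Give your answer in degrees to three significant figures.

25.6°

Trajectory: y = x tanθ − g x² (1 + tan²θ)/(2v₀²). With x = 181, y = 34.8, v₀ = 61.6, g = 9.81:
42.35 tan²θ − 181 tanθ + (77.15) = 0.
tanθ = [181 ± √(181² − 4 × 42.35 × (77.15))] / (2 × 42.35) = (181 ± 140.3) / 84.70, giving tanθ = 0.4802 or 3.794.
θ = 25.65° or 75.23°; the smaller is 25.65°.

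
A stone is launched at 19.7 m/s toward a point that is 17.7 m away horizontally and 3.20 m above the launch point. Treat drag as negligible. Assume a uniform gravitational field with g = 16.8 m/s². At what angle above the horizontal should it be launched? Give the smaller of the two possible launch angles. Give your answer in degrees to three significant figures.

39.5°

Trajectory: y = x tanθ − g x² (1 + tan²θ)/(2v₀²). With x = 17.7, y = 3.20, v₀ = 19.7, g = 16.8:
6.781 tan²θ − 17.7 tanθ + (9.981) = 0.
tanθ = [17.7 ± √(17.7² − 4 × 6.781 × (9.981))] / (2 × 6.781) = (17.7 ± 6.524) / 13.56, giving tanθ = 0.8241 or 1.786.
θ = 39.49° or 60.76°; the smaller is 39.49°.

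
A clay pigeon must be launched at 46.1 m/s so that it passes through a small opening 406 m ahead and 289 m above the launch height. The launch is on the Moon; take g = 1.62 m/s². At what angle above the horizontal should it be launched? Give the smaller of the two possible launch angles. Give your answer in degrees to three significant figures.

Trajectory: y = x tanθ − g x² (1 + tan²θ)/(2v₀²). With x = 406, y = 289, v₀ = 46.1, g = 1.62:
62.83 tan²θ − 406 tanθ + (351.8) = 0.
tanθ = [406 ± √(406² − 4 × 62.83 × (351.8))] / (2 × 62.83) = (406 ± 276.4) / 125.7, giving tanθ = 1.031 or 5.431.
θ = 45.88° or 79.57°; the smaller is 45.88°.

45.9°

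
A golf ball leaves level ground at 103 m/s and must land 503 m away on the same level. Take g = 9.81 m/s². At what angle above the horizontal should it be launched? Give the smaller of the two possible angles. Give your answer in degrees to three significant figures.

From R = (v₀²/g) sin 2θ: sin 2θ = 9.81 × 503 / 10609 = 0.4651.
2θ = 27.72° or 180° − 27.72° = 152.3°, so θ = 13.86° or 76.14°.
The smaller angle is 13.86°.

13.9°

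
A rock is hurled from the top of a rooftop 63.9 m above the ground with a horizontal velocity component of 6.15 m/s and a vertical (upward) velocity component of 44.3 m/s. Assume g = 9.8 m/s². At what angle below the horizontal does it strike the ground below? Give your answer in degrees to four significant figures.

83.81°

Vertical motion (up positive, ground at y = 0): 4.900 t² − (44.30) t − 63.9 = 0, so t = (44.30 + √(44.30² + 2·9.80·63.9)) / 9.80 = (44.30 + 56.70) / 9.80 = 10.31 s.
At impact: v_y = v_y0 − g t = −56.70 m/s; vₓ = 6.150 m/s.
Angle below horizontal: arctan(|v_y|/vₓ) = arctan(56.70/6.150) = 83.81°.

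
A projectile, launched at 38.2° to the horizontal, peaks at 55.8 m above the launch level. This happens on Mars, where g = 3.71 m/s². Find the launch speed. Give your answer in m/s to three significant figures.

At the peak v_y = 0, so v_y0 = √(2gH) = √(2 × 3.71 × 55.8) = 20.35 m/s.
v_y0 = v₀ sin θ ⇒ v₀ = 20.35 / sin 38.2° = 32.90 m/s.

32.9 m/s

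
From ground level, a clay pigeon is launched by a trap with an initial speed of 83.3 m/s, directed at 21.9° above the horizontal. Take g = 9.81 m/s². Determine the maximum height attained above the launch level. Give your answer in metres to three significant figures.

vₓ = 83.30 cos 21.9° = 77.29 m/s; v_y0 = 83.30 sin 21.9° = 31.07 m/s.
Peak height H = v_y0² / (2g) = 965.34 / 19.62 = 49.20 m.

49.2 m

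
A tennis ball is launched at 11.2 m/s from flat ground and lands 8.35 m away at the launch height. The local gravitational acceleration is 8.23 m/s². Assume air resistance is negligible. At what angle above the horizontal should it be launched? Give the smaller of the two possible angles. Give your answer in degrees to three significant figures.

16.6°

From R = (v₀²/g) sin 2θ: sin 2θ = 8.23 × 8.35 / 125.44 = 0.5478.
2θ = 33.22° or 180° − 33.22° = 146.8°, so θ = 16.61° or 73.39°.
The smaller angle is 16.61°.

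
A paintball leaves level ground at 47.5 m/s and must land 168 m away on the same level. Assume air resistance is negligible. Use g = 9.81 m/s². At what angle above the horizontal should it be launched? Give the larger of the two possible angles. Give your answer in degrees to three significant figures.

66.5°

R = v₀² sin 2θ / g gives sin 2θ = gR/v₀² = 9.81·168/47.5² = 0.7305.
2θ = 46.92° or 180° − 46.92° = 133.1°, so θ = 23.46° or 66.54°.
The larger angle is 66.54°.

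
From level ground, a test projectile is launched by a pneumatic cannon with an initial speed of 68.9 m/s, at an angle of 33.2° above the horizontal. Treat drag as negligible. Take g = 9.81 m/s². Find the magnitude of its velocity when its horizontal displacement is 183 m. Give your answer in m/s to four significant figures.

Components: vₓ = 68.90 cos 33.2° = 57.65 m/s, v_y0 = 68.90 sin 33.2° = 37.73 m/s.
x = vₓ t ⇒ t = 183/57.65 = 3.174 s.
Vertical velocity there: v_y = v_y0 − g t = 37.73 − 9.81 × 3.174 = 6.589 m/s.
Speed: √(vₓ² + v_y²) = √(57.65² + 6.589²) = 58.03 m/s.

58.03 m/s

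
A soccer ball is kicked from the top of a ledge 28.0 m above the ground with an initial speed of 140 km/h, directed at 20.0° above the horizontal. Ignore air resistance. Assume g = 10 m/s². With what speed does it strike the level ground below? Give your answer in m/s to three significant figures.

Convert: 140 km/h = 140/3.6 = 38.89 m/s.
vₓ = 38.89 cos 20.0° = 36.54 m/s; v_y0 = 38.89 sin 20.0° = 13.30 m/s.
With up positive and y = 0 at the ground: y(t) = 28.0 + (13.30) t − 5.000 t². Setting y = 0 and taking the positive root: t = [13.30 + √(13.30² + 2·10.0·28.0)] / 10.0 = (13.30 + 27.15) / 10.0 = 4.045 s.
Vertical velocity at impact: v_y = v_y0 − g t = 13.30 − 10.0 × 4.045 = −27.15 m/s.
Speed: |v| = √(vₓ² + v_y²) = √(36.54² + 27.15²) = 45.52 m/s.

45.5 m/s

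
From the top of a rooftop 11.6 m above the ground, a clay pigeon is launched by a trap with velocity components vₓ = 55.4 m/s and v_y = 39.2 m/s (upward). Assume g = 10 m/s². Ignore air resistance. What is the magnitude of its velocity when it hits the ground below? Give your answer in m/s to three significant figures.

With up positive and y = 0 at the ground: y(t) = 11.6 + (39.20) t − 5.000 t². Setting y = 0 and taking the positive root: t = [39.20 + √(39.20² + 2·10.0·11.6)] / 10.0 = (39.20 + 42.06) / 10.0 = 8.126 s.
Vertical velocity at impact: v_y = v_y0 − g t = 39.20 − 10.0 × 8.126 = −42.06 m/s.
Speed: |v| = √(vₓ² + v_y²) = √(55.40² + 42.06²) = 69.55 m/s.

69.6 m/s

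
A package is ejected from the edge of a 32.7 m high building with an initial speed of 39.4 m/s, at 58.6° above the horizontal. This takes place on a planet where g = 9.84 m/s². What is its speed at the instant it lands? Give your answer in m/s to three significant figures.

46.9 m/s

Horizontal component vₓ = 39.40 cos 58.6° = 20.53 m/s; vertical v_y0 = 39.40 sin 58.6° = 33.63 m/s.
The projectile lands when y = 32.7 + (33.63) t − ½·9.84·t² = 0. Positive root: t = (33.63 + √(33.63² + 2·9.84·32.7)) / 9.84 = (33.63 + 42.12) / 9.84 = 7.699 s.
Vertical velocity at impact: v_y = v_y0 − g t = 33.63 − 9.84 × 7.699 = −42.12 m/s.
Speed: |v| = √(vₓ² + v_y²) = √(20.53² + 42.12²) = 46.86 m/s.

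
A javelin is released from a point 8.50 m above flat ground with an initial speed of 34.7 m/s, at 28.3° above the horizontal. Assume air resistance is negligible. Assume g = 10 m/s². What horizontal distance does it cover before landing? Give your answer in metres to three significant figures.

114 m

Components: vₓ = 34.70 cos 28.3° = 30.55 m/s, v_y0 = 34.70 sin 28.3° = 16.45 m/s.
The projectile lands when y = 8.50 + (16.45) t − ½·10.0·t² = 0. Positive root: t = (16.45 + √(16.45² + 2·10.0·8.50)) / 10.0 = (16.45 + 20.99) / 10.0 = 3.744 s.
Horizontal distance: R = vₓ t = 30.55 × 3.744 = 114.4 m.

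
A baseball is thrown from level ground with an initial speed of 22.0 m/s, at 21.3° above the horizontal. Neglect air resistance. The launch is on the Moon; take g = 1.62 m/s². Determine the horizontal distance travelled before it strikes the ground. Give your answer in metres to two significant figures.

200 m

Components: vₓ = 22.00 cos 21.3° = 20.50 m/s, v_y0 = 22.00 sin 21.3° = 7.992 m/s.
Flight time T = 2 v_y0 / g = 9.866 s.
Range: R = vₓ T = 20.50 × 9.866 = 202.2 m.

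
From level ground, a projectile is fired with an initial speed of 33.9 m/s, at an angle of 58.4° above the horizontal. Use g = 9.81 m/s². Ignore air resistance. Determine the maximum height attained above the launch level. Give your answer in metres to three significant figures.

42.5 m

Horizontal component vₓ = 33.90 cos 58.4° = 17.76 m/s; vertical v_y0 = 33.90 sin 58.4° = 28.87 m/s.
Peak height H = v_y0² / (2g) = 833.68 / 19.62 = 42.49 m.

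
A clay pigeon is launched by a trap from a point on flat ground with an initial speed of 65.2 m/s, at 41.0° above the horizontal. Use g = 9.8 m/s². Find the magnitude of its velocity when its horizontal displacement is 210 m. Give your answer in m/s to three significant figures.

Resolve: vₓ = 65.20 cos 41.0° = 49.21 m/s and v_y0 = 65.20 sin 41.0° = 42.78 m/s.
x = vₓ t ⇒ t = 210/49.21 = 4.268 s.
Vertical velocity there: v_y = v_y0 − g t = 42.78 − 9.80 × 4.268 = 0.9518 m/s.
Speed: √(vₓ² + v_y²) = √(49.21² + 0.9518²) = 49.22 m/s.

49.2 m/s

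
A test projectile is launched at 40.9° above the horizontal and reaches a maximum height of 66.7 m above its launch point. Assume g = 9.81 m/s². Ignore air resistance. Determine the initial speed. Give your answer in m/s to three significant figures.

55.3 m/s

At the peak v_y = 0, so v_y0 = √(2gH) = √(2 × 9.81 × 66.7) = 36.18 m/s.
v_y0 = v₀ sin θ ⇒ v₀ = 36.18 / sin 40.9° = 55.25 m/s.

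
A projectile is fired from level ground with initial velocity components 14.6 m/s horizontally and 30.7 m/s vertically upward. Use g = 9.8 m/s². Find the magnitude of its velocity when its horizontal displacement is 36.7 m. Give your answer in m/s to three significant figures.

Time to reach x = 36.7 m: t = x/vₓ = 36.7/14.60 = 2.514 s.
Vertical velocity there: v_y = v_y0 − g t = 30.70 − 9.80 × 2.514 = 6.066 m/s.
Speed: √(vₓ² + v_y²) = √(14.60² + 6.066²) = 15.81 m/s.

15.8 m/s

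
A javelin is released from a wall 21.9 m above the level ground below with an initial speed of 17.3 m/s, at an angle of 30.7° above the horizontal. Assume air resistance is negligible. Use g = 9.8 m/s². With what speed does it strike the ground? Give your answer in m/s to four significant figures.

vₓ = 17.30 cos 30.7° = 14.88 m/s; v_y0 = 17.30 sin 30.7° = 8.832 m/s.
The projectile lands when y = 21.9 + (8.832) t − ½·9.80·t² = 0. Positive root: t = (8.832 + √(8.832² + 2·9.80·21.9)) / 9.80 = (8.832 + 22.52) / 9.80 = 3.199 s.
Vertical velocity at impact: v_y = v_y0 − g t = 8.832 − 9.80 × 3.199 = −22.52 m/s.
Speed: |v| = √(vₓ² + v_y²) = √(14.88² + 22.52²) = 26.99 m/s.

26.99 m/s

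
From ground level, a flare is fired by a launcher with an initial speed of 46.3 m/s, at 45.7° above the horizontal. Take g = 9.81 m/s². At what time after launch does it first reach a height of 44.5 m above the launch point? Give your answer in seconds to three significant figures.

vₓ = 46.30 cos 45.7° = 32.34 m/s; v_y0 = 46.30 sin 45.7° = 33.14 m/s.
Require v_y0 t − ½ g t² = 44.5, i.e. 4.905 t² − 33.14 t + 44.5 = 0.
Quadratic formula: t = (33.14 ± √224.94) / 9.81 = (33.14 ± 15.00) / 9.81 → t = 1.849 s or 4.907 s.
The first (ascending) time is 1.849 s.

1.85 s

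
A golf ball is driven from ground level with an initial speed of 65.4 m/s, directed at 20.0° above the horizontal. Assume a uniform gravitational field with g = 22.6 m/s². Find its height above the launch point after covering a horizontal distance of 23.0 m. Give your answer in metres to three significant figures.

vₓ = 65.40 cos 20.0° = 61.46 m/s; v_y0 = 65.40 sin 20.0° = 22.37 m/s.
Time to reach x = 23.0 m: t = x/vₓ = 23.0/61.46 = 0.3743 s.
Height: y = v_y0 t − ½ g t² = 22.37 × 0.3743 − 11.30 × 0.3743² = 8.371 − 1.583 = 6.789 m.

6.79 m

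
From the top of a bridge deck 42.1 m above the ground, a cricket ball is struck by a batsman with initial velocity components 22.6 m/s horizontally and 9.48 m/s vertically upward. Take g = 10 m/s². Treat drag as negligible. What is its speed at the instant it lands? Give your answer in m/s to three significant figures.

38.0 m/s

Vertical motion (up positive, ground at y = 0): 5.000 t² − (9.480) t − 42.1 = 0, so t = (9.480 + √(9.480² + 2·10.0·42.1)) / 10.0 = (9.480 + 30.53) / 10.0 = 4.001 s.
Vertical velocity at impact: v_y = v_y0 − g t = 9.480 − 10.0 × 4.001 = −30.53 m/s.
Speed: |v| = √(vₓ² + v_y²) = √(22.60² + 30.53²) = 37.98 m/s.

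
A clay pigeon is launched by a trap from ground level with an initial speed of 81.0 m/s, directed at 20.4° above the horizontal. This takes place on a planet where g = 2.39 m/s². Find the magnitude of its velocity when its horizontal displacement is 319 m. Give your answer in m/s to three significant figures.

78.1 m/s

Horizontal component vₓ = 81.00 cos 20.4° = 75.92 m/s; vertical v_y0 = 81.00 sin 20.4° = 28.23 m/s.
Time to reach x = 319 m: t = x/vₓ = 319/75.92 = 4.202 s.
Vertical velocity there: v_y = v_y0 − g t = 28.23 − 2.39 × 4.202 = 18.19 m/s.
Speed: √(vₓ² + v_y²) = √(75.92² + 18.19²) = 78.07 m/s.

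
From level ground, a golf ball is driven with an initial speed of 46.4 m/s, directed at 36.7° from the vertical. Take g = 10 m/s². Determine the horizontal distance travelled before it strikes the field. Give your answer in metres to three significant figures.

vₓ = 46.40 sin 36.7° = 27.73 m/s; v_y0 = 46.40 cos 36.7° = 37.20 m/s.
Time aloft: T = 2 v_y0 / g = 2 × 37.20 / 10.0 = 7.440 s.
Horizontal distance R = vₓ T = 27.73 × 7.440 = 206.3 m.

206 m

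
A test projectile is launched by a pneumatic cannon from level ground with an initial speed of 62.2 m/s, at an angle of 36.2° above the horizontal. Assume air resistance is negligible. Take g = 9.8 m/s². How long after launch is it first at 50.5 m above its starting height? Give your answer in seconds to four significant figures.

1.813 s

Resolve: vₓ = 62.20 cos 36.2° = 50.19 m/s and v_y0 = 62.20 sin 36.2° = 36.74 m/s.
Require v_y0 t − ½ g t² = 50.5, i.e. 4.900 t² − 36.74 t + 50.5 = 0.
Quadratic formula: t = (36.74 ± √359.71) / 9.80 = (36.74 ± 18.97) / 9.80 → t = 1.813 s or 5.684 s.
The first (ascending) time is 1.813 s.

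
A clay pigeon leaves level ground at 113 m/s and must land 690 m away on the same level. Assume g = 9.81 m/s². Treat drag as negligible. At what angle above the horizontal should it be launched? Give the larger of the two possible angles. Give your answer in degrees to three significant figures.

74.0°

R = v₀² sin 2θ / g gives sin 2θ = gR/v₀² = 9.81·690/113² = 0.5301.
2θ = 32.01° or 180° − 32.01° = 148.0°, so θ = 16.01° or 73.99°.
The larger angle is 73.99°.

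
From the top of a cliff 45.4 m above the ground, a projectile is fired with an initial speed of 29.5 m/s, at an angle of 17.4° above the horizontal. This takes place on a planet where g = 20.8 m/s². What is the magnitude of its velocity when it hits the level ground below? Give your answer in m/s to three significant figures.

Components: vₓ = 29.50 cos 17.4° = 28.15 m/s, v_y0 = 29.50 sin 17.4° = 8.822 m/s.
Vertical motion (up positive, ground at y = 0): 10.40 t² − (8.822) t − 45.4 = 0, so t = (8.822 + √(8.822² + 2·20.8·45.4)) / 20.8 = (8.822 + 44.34) / 20.8 = 2.556 s.
Vertical velocity at impact: v_y = v_y0 − g t = 8.822 − 20.8 × 2.556 = −44.34 m/s.
Speed: |v| = √(vₓ² + v_y²) = √(28.15² + 44.34²) = 52.53 m/s.

52.5 m/s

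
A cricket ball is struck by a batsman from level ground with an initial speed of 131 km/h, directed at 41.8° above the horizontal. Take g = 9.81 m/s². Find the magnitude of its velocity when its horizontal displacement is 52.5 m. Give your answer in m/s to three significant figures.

Convert: 131 km/h = 131/3.6 = 36.39 m/s.
Components: vₓ = 36.39 cos 41.8° = 27.13 m/s, v_y0 = 36.39 sin 41.8° = 24.25 m/s.
At x = 52.5 m, t = x/vₓ = 52.5/27.13 = 1.935 s.
Vertical velocity there: v_y = v_y0 − g t = 24.25 − 9.81 × 1.935 = 5.269 m/s.
Speed: √(vₓ² + v_y²) = √(27.13² + 5.269²) = 27.63 m/s.

27.6 m/s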